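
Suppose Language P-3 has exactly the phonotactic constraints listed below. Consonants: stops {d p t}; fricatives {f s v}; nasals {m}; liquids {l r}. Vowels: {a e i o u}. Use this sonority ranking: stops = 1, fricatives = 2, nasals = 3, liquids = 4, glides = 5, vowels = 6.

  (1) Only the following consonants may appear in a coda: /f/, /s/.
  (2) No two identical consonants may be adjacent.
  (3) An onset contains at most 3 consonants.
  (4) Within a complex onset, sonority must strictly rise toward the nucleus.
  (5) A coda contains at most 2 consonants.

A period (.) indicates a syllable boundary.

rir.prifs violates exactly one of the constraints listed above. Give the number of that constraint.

1

rir.prifs: syllable 1 coda contains /r/, which is not a licensed coda consonant.
This is a violation of constraint 1: "Only the following consonants may appear in a coda: /f/, /s/."
The remaining constraints (2, 3, 4, 5) are satisfied.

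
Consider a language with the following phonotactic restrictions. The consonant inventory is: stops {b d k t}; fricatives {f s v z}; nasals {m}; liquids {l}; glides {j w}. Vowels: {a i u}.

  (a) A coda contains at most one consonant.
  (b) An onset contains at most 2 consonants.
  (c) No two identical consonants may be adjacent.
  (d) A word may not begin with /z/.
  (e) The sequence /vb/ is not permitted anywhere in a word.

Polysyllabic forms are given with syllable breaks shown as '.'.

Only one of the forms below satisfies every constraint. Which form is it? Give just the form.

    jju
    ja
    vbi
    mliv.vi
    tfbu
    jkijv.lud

ja

jju — violates constraint (c): adjacent identical consonants /jj/ → phonotactically illegal
ja — σ1 onset /j/, coda /∅/ ok → phonotactically legal
vbi — violates constraint (e): contains banned sequence /vb/ → phonotactically illegal
mliv.vi — violates constraint (c): adjacent identical consonants /vv/ → phonotactically illegal
tfbu — violates constraint (b): syllable 1 onset /tfb/ has 3 consonants (> 2) → phonotactically illegal
jkijv.lud — violates constraint (a): syllable 1 coda /jv/ has 2 consonants (> 1) → phonotactically illegal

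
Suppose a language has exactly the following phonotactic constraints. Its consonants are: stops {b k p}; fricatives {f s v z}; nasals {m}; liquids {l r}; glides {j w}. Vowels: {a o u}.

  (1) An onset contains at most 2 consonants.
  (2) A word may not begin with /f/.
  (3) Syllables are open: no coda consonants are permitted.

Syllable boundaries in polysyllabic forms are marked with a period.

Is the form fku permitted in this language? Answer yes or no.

fku — violates constraint 2: word begins with /f/ → not permitted

no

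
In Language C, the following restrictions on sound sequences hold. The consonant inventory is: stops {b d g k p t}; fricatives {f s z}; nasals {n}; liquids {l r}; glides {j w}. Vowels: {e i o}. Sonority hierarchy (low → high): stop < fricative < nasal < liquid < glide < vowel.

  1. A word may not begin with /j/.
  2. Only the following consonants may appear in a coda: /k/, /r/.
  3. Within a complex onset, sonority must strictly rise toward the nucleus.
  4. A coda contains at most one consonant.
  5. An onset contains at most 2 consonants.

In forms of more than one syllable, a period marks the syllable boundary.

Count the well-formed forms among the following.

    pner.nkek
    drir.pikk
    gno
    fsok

pner.nkek — violates constraint 3: syllable 2 onset /nk/: /n/ (nasal, 3) → /k/ (stop, 1) does not rise → ill-formed
drir.pikk — violates constraint 4: syllable 2 coda /kk/ has 2 consonants (> 1) → ill-formed
gno — σ1 onset /gn/ (1→3 rises), coda /∅/ ok → well-formed
fsok — violates constraint 3: syllable 1 onset /fs/: /f/ (fricative, 2) → /s/ (fricative, 2) does not rise → ill-formed
Well-formed: gno → 1.

1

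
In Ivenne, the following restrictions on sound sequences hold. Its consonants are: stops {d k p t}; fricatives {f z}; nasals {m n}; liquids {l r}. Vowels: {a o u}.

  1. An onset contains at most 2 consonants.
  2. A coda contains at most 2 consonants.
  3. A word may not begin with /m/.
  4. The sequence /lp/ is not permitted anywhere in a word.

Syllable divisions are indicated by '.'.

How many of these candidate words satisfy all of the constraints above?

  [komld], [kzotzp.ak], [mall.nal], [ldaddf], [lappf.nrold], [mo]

[komld] — violates constraint 2: syllable 1 coda /mld/ has 3 consonants (> 2) → not permitted
[kzotzp.ak] — violates constraint 2: syllable 1 coda /tzp/ has 3 consonants (> 2) → not permitted
[mall.nal] — violates constraint 3: word begins with /m/ → not permitted
[ldaddf] — violates constraint 2: syllable 1 coda /ddf/ has 3 consonants (> 2) → not permitted
[lappf.nrold] — violates constraint 2: syllable 1 coda /ppf/ has 3 consonants (> 2) → not permitted
[mo] — violates constraint 3: word begins with /m/ → not permitted
No form is permitted → 0.

0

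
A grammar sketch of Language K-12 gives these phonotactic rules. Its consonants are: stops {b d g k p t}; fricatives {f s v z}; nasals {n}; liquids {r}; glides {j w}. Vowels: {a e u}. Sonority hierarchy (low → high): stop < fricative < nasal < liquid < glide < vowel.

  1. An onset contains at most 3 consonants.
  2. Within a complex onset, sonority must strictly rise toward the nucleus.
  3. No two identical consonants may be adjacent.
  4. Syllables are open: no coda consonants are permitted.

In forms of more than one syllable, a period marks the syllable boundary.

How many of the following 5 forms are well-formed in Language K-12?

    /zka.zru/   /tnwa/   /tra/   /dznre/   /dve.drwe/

3

/zka.zru/ — violates constraint 2: syllable 1 onset /zk/: /z/ (fricative, 2) → /k/ (stop, 1) does not rise → ill-formed
/tnwa/ — σ1 onset /tnw/ (1→3→5 rises), coda /∅/ ok → well-formed
/tra/ — σ1 onset /tr/ (1→4 rises), coda /∅/ ok → well-formed
/dznre/ — violates constraint 1: syllable 1 onset /dznr/ has 4 consonants (> 3) → ill-formed
/dve.drwe/ — σ1 onset /dv/ (1→2 rises), coda /∅/ ok; σ2 onset /drw/ (1→4→5 rises), coda /∅/ ok → well-formed
Well-formed: /tnwa/, /tra/, /dve.drwe/ → 3.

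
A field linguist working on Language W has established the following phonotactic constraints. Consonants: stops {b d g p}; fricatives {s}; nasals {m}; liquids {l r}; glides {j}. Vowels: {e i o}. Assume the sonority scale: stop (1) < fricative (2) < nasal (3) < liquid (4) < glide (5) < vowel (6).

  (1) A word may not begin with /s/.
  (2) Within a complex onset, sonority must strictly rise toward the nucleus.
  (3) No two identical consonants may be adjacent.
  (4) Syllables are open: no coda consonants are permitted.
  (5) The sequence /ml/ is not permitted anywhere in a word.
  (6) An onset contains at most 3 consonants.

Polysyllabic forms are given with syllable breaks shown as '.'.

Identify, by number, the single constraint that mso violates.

mso: syllable 1 onset /ms/: /m/ (nasal, 3) → /s/ (fricative, 2) does not rise.
This is a violation of constraint 2: "Within a complex onset, sonority must strictly rise toward the nucleus."
The remaining constraints (1, 3, 4, 5, 6) are satisfied.

2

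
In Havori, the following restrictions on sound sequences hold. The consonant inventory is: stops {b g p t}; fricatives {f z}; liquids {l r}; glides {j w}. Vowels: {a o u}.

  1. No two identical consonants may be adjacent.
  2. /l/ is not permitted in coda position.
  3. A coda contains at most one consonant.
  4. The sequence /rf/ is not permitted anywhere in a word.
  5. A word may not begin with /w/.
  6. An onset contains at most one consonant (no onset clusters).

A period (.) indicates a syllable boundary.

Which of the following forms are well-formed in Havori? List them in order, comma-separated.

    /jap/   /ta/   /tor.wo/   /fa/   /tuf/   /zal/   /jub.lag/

/jap/ — σ1 onset /j/, coda /p/ ok → well-formed
/ta/ — σ1 onset /t/, coda /∅/ ok → well-formed
/tor.wo/ — σ1 onset /t/, coda /r/ ok; σ2 onset /w/, coda /∅/ ok → well-formed
/fa/ — σ1 onset /f/, coda /∅/ ok → well-formed
/tuf/ — σ1 onset /t/, coda /f/ ok → well-formed
/zal/ — violates constraint 2: syllable 1 coda contains /l/ → ill-formed
/jub.lag/ — σ1 onset /j/, coda /b/ ok; σ2 onset /l/, coda /g/ ok → well-formed

/jap/, /ta/, /tor.wo/, /fa/, /tuf/, /jub.lag/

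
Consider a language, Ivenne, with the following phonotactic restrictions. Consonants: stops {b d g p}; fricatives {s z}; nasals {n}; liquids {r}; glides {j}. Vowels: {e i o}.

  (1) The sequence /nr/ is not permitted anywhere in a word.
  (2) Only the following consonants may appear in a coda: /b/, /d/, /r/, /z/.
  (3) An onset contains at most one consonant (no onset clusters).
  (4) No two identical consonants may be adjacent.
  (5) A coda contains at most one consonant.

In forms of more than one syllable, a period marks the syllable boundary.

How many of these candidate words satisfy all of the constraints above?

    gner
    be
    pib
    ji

3

gner — violates constraint 3: syllable 1 onset /gn/ has 2 consonants (> 1) → ill-formed
be — σ1 onset /b/, coda /∅/ ok → well-formed
pib — σ1 onset /p/, coda /b/ ok → well-formed
ji — σ1 onset /j/, coda /∅/ ok → well-formed
Well-formed: be, pib, ji → 3.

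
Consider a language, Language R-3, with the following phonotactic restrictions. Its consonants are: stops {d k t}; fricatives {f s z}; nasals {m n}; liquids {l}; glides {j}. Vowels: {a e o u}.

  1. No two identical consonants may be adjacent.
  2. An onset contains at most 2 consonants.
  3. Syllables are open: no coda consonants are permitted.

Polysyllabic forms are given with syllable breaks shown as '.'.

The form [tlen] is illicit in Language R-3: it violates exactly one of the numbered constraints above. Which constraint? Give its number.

[tlen]: syllable 1 coda /n/ has 1 consonant (> 0).
This is a violation of constraint 3: "Syllables are open: no coda consonants are permitted."
The remaining constraints (1, 2) are satisfied.

3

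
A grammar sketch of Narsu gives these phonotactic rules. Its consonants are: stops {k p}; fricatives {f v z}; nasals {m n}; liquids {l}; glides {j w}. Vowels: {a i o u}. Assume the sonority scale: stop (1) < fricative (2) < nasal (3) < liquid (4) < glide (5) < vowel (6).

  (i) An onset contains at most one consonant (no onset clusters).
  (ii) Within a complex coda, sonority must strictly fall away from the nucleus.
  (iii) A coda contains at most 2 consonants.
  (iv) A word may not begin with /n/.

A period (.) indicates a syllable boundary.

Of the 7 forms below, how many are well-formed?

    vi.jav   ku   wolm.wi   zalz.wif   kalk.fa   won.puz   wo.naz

vi.jav — σ1 onset /v/, coda /∅/ ok; σ2 onset /j/, coda /v/ ok → well-formed
ku — σ1 onset /k/, coda /∅/ ok → well-formed
wolm.wi — σ1 onset /w/, coda /lm/ (4→3 falls) ok; σ2 onset /w/, coda /∅/ ok → well-formed
zalz.wif — σ1 onset /z/, coda /lz/ (4→2 falls) ok; σ2 onset /w/, coda /f/ ok → well-formed
kalk.fa — σ1 onset /k/, coda /lk/ (4→1 falls) ok; σ2 onset /f/, coda /∅/ ok → well-formed
won.puz — σ1 onset /w/, coda /n/ ok; σ2 onset /p/, coda /z/ ok → well-formed
wo.naz — σ1 onset /w/, coda /∅/ ok; σ2 onset /n/, coda /z/ ok → well-formed
Well-formed: vi.jav, ku, wolm.wi, zalz.wif, kalk.fa, won.puz, wo.naz → 7.

7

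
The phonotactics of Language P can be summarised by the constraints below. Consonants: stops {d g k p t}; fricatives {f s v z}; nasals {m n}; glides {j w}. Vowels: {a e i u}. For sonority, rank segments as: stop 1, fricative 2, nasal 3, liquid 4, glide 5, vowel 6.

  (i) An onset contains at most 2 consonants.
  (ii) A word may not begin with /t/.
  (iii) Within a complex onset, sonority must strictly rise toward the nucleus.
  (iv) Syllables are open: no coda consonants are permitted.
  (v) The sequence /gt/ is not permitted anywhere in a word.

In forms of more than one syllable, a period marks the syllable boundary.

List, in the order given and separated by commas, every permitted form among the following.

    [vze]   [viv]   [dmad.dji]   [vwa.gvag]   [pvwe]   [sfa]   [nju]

[vze] — violates constraint (iii): syllable 1 onset /vz/: /v/ (fricative, 2) → /z/ (fricative, 2) does not rise → not permitted
[viv] — violates constraint (iv): syllable 1 coda /v/ has 1 consonant (> 0) → not permitted
[dmad.dji] — violates constraint (iv): syllable 1 coda /d/ has 1 consonant (> 0) → not permitted
[vwa.gvag] — violates constraint (iv): syllable 2 coda /g/ has 1 consonant (> 0) → not permitted
[pvwe] — violates constraint (i): syllable 1 onset /pvw/ has 3 consonants (> 2) → not permitted
[sfa] — violates constraint (iii): syllable 1 onset /sf/: /s/ (fricative, 2) → /f/ (fricative, 2) does not rise → not permitted
[nju] — σ1 onset /nj/ (3→5 rises), coda /∅/ ok → permitted

[nju]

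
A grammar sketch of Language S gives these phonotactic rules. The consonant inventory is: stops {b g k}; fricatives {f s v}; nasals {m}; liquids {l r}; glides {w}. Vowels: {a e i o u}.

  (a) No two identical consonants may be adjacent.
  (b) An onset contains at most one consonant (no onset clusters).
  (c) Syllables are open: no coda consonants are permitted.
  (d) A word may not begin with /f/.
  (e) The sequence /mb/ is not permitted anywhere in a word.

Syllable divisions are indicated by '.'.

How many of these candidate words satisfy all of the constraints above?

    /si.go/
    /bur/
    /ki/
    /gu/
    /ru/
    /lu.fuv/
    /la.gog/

4

/si.go/ — σ1 onset /s/, coda /∅/ ok; σ2 onset /g/, coda /∅/ ok → phonotactically legal
/bur/ — violates constraint (c): syllable 1 coda /r/ has 1 consonant (> 0) → phonotactically illegal
/ki/ — σ1 onset /k/, coda /∅/ ok → phonotactically legal
/gu/ — σ1 onset /g/, coda /∅/ ok → phonotactically legal
/ru/ — σ1 onset /r/, coda /∅/ ok → phonotactically legal
/lu.fuv/ — violates constraint (c): syllable 2 coda /v/ has 1 consonant (> 0) → phonotactically illegal
/la.gog/ — violates constraint (c): syllable 2 coda /g/ has 1 consonant (> 0) → phonotactically illegal
Phonotactically legal: /si.go/, /ki/, /gu/, /ru/ → 4.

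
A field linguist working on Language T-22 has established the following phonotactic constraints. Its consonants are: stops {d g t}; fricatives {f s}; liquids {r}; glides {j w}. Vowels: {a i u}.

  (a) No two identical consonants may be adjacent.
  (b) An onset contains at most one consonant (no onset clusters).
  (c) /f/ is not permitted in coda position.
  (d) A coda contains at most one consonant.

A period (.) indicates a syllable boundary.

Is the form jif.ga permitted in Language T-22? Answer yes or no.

jif.ga — violates constraint (c): syllable 1 coda contains /f/ → not permitted

no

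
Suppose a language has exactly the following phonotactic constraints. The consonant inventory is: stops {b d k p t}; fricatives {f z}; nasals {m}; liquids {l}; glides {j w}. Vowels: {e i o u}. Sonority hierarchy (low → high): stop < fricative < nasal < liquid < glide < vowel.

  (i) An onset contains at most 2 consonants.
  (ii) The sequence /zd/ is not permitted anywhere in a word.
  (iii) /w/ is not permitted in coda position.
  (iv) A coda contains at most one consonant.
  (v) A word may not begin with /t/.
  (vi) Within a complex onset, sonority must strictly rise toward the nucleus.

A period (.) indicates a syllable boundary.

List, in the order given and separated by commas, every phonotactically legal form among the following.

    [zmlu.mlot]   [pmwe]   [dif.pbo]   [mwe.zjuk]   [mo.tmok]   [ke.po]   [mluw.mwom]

[zmlu.mlot] — violates constraint (i): syllable 1 onset /zml/ has 3 consonants (> 2) → phonotactically illegal
[pmwe] — violates constraint (i): syllable 1 onset /pmw/ has 3 consonants (> 2) → phonotactically illegal
[dif.pbo] — violates constraint (vi): syllable 2 onset /pb/: /p/ (stop, 1) → /b/ (stop, 1) does not rise → phonotactically illegal
[mwe.zjuk] — σ1 onset /mw/ (3→5 rises), coda /∅/ ok; σ2 onset /zj/ (2→5 rises), coda /k/ ok → phonotactically legal
[mo.tmok] — σ1 onset /m/, coda /∅/ ok; σ2 onset /tm/ (1→3 rises), coda /k/ ok → phonotactically legal
[ke.po] — σ1 onset /k/, coda /∅/ ok; σ2 onset /p/, coda /∅/ ok → phonotactically legal
[mluw.mwom] — violates constraint (iii): syllable 1 coda contains /w/ → phonotactically illegal

[mwe.zjuk], [mo.tmok], [ke.po]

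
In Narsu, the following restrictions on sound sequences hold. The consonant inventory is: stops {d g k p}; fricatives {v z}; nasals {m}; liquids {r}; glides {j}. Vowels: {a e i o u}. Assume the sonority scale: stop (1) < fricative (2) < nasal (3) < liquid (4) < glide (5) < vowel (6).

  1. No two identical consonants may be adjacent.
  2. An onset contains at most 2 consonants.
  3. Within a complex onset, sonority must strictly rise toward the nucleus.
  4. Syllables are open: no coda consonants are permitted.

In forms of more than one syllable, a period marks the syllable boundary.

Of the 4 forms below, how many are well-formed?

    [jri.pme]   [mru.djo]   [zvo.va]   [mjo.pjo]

2

[jri.pme] — violates constraint 3: syllable 1 onset /jr/: /j/ (glide, 5) → /r/ (liquid, 4) does not rise → ill-formed
[mru.djo] — σ1 onset /mr/ (3→4 rises), coda /∅/ ok; σ2 onset /dj/ (1→5 rises), coda /∅/ ok → well-formed
[zvo.va] — violates constraint 3: syllable 1 onset /zv/: /z/ (fricative, 2) → /v/ (fricative, 2) does not rise → ill-formed
[mjo.pjo] — σ1 onset /mj/ (3→5 rises), coda /∅/ ok; σ2 onset /pj/ (1→5 rises), coda /∅/ ok → well-formed
Well-formed: [mru.djo], [mjo.pjo] → 2.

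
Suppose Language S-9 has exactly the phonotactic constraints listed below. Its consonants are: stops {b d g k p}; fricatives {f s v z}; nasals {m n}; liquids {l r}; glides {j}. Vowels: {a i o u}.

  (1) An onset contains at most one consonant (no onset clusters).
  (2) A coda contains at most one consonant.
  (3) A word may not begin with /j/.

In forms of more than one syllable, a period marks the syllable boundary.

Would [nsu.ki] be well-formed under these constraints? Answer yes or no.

no

[nsu.ki] — violates constraint 1: syllable 1 onset /ns/ has 2 consonants (> 1) → ill-formed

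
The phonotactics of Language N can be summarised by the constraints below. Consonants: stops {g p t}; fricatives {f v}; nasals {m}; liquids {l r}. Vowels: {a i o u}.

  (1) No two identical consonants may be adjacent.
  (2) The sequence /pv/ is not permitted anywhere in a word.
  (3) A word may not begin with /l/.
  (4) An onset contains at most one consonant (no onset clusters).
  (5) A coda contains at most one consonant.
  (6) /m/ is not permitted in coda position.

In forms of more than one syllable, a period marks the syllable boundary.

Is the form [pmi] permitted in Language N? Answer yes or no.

[pmi] — violates constraint 4: syllable 1 onset /pm/ has 2 consonants (> 1) → not permitted

no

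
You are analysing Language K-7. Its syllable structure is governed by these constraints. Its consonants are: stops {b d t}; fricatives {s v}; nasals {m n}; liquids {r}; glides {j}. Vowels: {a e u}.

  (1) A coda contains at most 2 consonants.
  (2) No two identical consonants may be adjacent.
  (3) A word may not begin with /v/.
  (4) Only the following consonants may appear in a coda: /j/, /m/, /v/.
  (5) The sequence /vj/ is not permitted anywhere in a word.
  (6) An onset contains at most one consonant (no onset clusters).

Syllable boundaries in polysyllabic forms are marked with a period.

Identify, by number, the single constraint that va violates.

va: word begins with /v/.
This is a violation of constraint 3: "A word may not begin with /v/."
The remaining constraints (1, 2, 4, 5, 6) are satisfied.

3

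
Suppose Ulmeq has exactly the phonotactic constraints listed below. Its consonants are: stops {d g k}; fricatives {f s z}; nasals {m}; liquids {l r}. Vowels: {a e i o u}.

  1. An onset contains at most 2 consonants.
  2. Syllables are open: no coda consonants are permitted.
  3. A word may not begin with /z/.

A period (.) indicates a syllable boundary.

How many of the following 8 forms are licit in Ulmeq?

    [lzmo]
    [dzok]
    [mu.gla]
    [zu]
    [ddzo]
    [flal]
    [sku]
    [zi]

[lzmo] — violates constraint 1: syllable 1 onset /lzm/ has 3 consonants (> 2) → illicit
[dzok] — violates constraint 2: syllable 1 coda /k/ has 1 consonant (> 0) → illicit
[mu.gla] — σ1 onset /m/, coda /∅/ ok; σ2 onset /gl/ (2C), coda /∅/ ok → licit
[zu] — violates constraint 3: word begins with /z/ → illicit
[ddzo] — violates constraint 1: syllable 1 onset /ddz/ has 3 consonants (> 2) → illicit
[flal] — violates constraint 2: syllable 1 coda /l/ has 1 consonant (> 0) → illicit
[sku] — σ1 onset /sk/ (2C), coda /∅/ ok → licit
[zi] — violates constraint 3: word begins with /z/ → illicit
Licit: [mu.gla], [sku] → 2.

2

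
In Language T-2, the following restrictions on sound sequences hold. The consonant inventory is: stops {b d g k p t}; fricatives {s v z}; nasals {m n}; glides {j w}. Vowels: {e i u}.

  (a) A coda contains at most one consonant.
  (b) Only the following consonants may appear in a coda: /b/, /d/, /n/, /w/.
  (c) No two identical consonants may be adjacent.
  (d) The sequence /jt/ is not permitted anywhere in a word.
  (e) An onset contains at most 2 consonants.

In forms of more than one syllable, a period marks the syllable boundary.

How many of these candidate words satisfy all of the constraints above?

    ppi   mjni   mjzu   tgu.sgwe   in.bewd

0

ppi — violates constraint (c): adjacent identical consonants /pp/ → not permitted
mjni — violates constraint (e): syllable 1 onset /mjn/ has 3 consonants (> 2) → not permitted
mjzu — violates constraint (e): syllable 1 onset /mjz/ has 3 consonants (> 2) → not permitted
tgu.sgwe — violates constraint (e): syllable 2 onset /sgw/ has 3 consonants (> 2) → not permitted
in.bewd — violates constraint (a): syllable 2 coda /wd/ has 2 consonants (> 1) → not permitted
No form is permitted → 0.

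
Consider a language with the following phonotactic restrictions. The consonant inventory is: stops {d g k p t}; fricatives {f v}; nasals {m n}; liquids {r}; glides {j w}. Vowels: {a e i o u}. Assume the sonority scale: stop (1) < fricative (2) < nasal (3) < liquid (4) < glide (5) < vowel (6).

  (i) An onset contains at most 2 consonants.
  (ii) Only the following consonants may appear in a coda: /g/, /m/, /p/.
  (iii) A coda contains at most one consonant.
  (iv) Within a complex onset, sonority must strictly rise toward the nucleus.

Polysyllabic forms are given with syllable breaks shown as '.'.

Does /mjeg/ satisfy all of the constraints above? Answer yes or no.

/mjeg/ — σ1 onset /mj/ (3→5 rises), coda /g/ ok → licit

yes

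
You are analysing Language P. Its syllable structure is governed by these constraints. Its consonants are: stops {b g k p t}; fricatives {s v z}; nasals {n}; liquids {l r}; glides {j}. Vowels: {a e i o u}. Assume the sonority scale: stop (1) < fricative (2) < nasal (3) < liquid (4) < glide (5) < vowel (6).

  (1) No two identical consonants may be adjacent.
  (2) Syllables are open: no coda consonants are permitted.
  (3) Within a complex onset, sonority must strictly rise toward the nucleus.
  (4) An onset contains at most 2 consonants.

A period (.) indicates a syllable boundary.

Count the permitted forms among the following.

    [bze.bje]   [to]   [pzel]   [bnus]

[bze.bje] — σ1 onset /bz/ (1→2 rises), coda /∅/ ok; σ2 onset /bj/ (1→5 rises), coda /∅/ ok → permitted
[to] — σ1 onset /t/, coda /∅/ ok → permitted
[pzel] — violates constraint 2: syllable 1 coda /l/ has 1 consonant (> 0) → not permitted
[bnus] — violates constraint 2: syllable 1 coda /s/ has 1 consonant (> 0) → not permitted
Permitted: [bze.bje], [to] → 2.

2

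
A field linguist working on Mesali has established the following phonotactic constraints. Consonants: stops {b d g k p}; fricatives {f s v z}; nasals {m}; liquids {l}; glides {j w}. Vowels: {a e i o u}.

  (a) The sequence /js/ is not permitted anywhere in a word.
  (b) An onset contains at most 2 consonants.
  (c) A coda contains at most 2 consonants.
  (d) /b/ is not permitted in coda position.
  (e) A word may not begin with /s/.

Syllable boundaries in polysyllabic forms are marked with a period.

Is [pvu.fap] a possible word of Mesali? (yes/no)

[pvu.fap] — σ1 onset /pv/ (2C), coda /∅/ ok; σ2 onset /f/, coda /p/ ok → licit

yes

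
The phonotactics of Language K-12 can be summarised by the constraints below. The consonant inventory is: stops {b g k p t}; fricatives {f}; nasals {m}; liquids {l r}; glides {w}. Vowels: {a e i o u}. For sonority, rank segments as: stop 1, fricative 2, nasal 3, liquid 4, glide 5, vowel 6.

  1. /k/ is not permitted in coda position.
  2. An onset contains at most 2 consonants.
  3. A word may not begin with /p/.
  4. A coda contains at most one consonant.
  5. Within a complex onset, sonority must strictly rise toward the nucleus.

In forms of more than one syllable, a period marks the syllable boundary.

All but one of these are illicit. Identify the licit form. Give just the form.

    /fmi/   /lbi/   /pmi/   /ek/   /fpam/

/fmi/

/fmi/ — σ1 onset /fm/ (2→3 rises), coda /∅/ ok → licit
/lbi/ — violates constraint 5: syllable 1 onset /lb/: /l/ (liquid, 4) → /b/ (stop, 1) does not rise → illicit
/pmi/ — violates constraint 3: word begins with /p/ → illicit
/ek/ — violates constraint 1: syllable 1 coda contains /k/ → illicit
/fpam/ — violates constraint 5: syllable 1 onset /fp/: /f/ (fricative, 2) → /p/ (stop, 1) does not rise → illicit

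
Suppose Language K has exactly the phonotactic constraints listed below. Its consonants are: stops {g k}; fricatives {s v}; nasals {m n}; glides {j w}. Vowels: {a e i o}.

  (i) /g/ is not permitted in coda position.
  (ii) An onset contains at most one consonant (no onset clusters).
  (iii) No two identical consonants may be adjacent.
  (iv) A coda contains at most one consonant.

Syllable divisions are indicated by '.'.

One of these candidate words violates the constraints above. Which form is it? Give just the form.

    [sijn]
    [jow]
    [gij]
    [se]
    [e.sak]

[sijn] — violates constraint (iv): syllable 1 coda /jn/ has 2 consonants (> 1) → illicit
[jow] — σ1 onset /j/, coda /w/ ok → licit
[gij] — σ1 onset /g/, coda /j/ ok → licit
[se] — σ1 onset /s/, coda /∅/ ok → licit
[e.sak] — σ1 onset /∅/, coda /∅/ ok; σ2 onset /s/, coda /k/ ok → licit

[sijn]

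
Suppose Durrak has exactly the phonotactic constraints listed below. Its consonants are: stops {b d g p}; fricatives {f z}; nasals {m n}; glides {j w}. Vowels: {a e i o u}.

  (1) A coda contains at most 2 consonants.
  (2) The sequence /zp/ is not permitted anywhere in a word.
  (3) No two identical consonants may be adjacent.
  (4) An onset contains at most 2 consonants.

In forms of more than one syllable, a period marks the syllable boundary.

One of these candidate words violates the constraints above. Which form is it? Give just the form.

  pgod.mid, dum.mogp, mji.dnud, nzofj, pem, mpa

pgod.mid — σ1 onset /pg/ (2C), coda /d/ ok; σ2 onset /m/, coda /d/ ok → well-formed
dum.mogp — violates constraint 3: adjacent identical consonants /mm/ → ill-formed
mji.dnud — σ1 onset /mj/ (2C), coda /∅/ ok; σ2 onset /dn/ (2C), coda /d/ ok → well-formed
nzofj — σ1 onset /nz/ (2C), coda /fj/ (2C) ok → well-formed
pem — σ1 onset /p/, coda /m/ ok → well-formed
mpa — σ1 onset /mp/ (2C), coda /∅/ ok → well-formed

dum.mogp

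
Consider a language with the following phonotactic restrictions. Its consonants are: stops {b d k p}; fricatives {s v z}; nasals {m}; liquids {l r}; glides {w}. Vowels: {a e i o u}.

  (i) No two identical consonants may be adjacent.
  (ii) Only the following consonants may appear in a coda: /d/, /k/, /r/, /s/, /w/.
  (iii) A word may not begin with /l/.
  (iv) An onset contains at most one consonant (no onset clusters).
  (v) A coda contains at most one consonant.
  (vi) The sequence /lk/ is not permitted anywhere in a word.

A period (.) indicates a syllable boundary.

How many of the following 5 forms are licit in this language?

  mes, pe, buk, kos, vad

5

mes — σ1 onset /m/, coda /s/ ok → licit
pe — σ1 onset /p/, coda /∅/ ok → licit
buk — σ1 onset /b/, coda /k/ ok → licit
kos — σ1 onset /k/, coda /s/ ok → licit
vad — σ1 onset /v/, coda /d/ ok → licit
Licit: mes, pe, buk, kos, vad → 5.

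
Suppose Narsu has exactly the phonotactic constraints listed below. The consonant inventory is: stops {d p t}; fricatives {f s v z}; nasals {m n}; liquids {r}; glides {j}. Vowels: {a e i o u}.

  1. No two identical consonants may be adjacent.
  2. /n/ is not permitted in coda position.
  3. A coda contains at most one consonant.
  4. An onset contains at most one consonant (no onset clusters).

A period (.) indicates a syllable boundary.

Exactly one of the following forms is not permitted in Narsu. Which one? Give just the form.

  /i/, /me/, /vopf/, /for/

/vopf/

/i/ — σ1 onset /∅/, coda /∅/ ok → permitted
/me/ — σ1 onset /m/, coda /∅/ ok → permitted
/vopf/ — violates constraint 3: syllable 1 coda /pf/ has 2 consonants (> 1) → not permitted
/for/ — σ1 onset /f/, coda /r/ ok → permitted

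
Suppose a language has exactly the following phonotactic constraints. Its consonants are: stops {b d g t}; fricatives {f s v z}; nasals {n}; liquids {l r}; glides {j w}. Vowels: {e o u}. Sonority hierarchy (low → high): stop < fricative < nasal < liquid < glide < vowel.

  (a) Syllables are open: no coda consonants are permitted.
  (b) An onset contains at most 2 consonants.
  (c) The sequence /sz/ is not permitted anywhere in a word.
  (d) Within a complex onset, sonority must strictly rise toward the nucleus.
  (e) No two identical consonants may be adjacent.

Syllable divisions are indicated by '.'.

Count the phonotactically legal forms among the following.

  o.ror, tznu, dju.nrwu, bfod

o.ror — violates constraint (a): syllable 2 coda /r/ has 1 consonant (> 0) → phonotactically illegal
tznu — violates constraint (b): syllable 1 onset /tzn/ has 3 consonants (> 2) → phonotactically illegal
dju.nrwu — violates constraint (b): syllable 2 onset /nrw/ has 3 consonants (> 2) → phonotactically illegal
bfod — violates constraint (a): syllable 1 coda /d/ has 1 consonant (> 0) → phonotactically illegal
No form is phonotactically legal → 0.

0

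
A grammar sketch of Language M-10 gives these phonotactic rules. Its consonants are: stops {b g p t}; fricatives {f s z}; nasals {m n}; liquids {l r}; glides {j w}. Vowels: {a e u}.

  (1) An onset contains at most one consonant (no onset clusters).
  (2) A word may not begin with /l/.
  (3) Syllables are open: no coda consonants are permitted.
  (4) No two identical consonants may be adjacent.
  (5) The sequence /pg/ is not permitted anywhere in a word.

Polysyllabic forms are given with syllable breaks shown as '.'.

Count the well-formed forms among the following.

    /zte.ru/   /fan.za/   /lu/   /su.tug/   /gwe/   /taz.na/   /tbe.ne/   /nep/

/zte.ru/ — violates constraint 1: syllable 1 onset /zt/ has 2 consonants (> 1) → ill-formed
/fan.za/ — violates constraint 3: syllable 1 coda /n/ has 1 consonant (> 0) → ill-formed
/lu/ — violates constraint 2: word begins with /l/ → ill-formed
/su.tug/ — violates constraint 3: syllable 2 coda /g/ has 1 consonant (> 0) → ill-formed
/gwe/ — violates constraint 1: syllable 1 onset /gw/ has 2 consonants (> 1) → ill-formed
/taz.na/ — violates constraint 3: syllable 1 coda /z/ has 1 consonant (> 0) → ill-formed
/tbe.ne/ — violates constraint 1: syllable 1 onset /tb/ has 2 consonants (> 1) → ill-formed
/nep/ — violates constraint 3: syllable 1 coda /p/ has 1 consonant (> 0) → ill-formed
No form is well-formed → 0.

0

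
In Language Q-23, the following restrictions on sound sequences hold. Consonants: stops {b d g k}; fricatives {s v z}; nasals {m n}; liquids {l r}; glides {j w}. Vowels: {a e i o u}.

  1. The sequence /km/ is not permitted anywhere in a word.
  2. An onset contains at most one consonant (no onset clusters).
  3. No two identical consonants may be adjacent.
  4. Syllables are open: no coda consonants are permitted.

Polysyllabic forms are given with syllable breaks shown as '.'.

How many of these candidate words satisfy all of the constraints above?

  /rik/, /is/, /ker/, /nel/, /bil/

0

/rik/ — violates constraint 4: syllable 1 coda /k/ has 1 consonant (> 0) → not permitted
/is/ — violates constraint 4: syllable 1 coda /s/ has 1 consonant (> 0) → not permitted
/ker/ — violates constraint 4: syllable 1 coda /r/ has 1 consonant (> 0) → not permitted
/nel/ — violates constraint 4: syllable 1 coda /l/ has 1 consonant (> 0) → not permitted
/bil/ — violates constraint 4: syllable 1 coda /l/ has 1 consonant (> 0) → not permitted
No form is permitted → 0.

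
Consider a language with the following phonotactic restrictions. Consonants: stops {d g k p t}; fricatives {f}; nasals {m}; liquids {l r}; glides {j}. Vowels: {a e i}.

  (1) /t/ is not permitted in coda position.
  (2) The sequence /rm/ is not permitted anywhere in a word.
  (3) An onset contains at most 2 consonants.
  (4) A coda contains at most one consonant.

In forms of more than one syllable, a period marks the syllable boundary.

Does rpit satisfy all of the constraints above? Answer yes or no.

no

rpit — violates constraint 1: syllable 1 coda contains /t/ → phonotactically illegal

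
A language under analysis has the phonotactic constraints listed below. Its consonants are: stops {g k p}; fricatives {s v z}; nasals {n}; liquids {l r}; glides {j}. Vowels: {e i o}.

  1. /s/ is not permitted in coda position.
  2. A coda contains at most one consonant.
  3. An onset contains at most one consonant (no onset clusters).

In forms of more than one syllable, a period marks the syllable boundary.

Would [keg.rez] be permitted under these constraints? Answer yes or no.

yes

[keg.rez] — σ1 onset /k/, coda /g/ ok; σ2 onset /r/, coda /z/ ok → permitted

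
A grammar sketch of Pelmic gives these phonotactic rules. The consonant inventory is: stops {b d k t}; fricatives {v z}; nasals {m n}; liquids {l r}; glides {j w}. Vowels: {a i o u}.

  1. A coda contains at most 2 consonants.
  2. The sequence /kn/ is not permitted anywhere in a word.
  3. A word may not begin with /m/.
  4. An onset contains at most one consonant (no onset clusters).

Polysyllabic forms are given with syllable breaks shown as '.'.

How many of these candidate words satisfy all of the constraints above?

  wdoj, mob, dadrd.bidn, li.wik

1

wdoj — violates constraint 4: syllable 1 onset /wd/ has 2 consonants (> 1) → phonotactically illegal
mob — violates constraint 3: word begins with /m/ → phonotactically illegal
dadrd.bidn — violates constraint 1: syllable 1 coda /drd/ has 3 consonants (> 2) → phonotactically illegal
li.wik — σ1 onset /l/, coda /∅/ ok; σ2 onset /w/, coda /k/ ok → phonotactically legal
Phonotactically legal: li.wik → 1.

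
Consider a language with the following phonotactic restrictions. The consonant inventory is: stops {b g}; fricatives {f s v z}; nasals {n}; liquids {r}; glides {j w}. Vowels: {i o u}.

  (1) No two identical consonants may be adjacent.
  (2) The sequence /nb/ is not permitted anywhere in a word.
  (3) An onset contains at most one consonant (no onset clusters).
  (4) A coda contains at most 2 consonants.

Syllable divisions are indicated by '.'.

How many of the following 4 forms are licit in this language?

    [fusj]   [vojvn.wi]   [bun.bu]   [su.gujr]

2

[fusj] — σ1 onset /f/, coda /sj/ (2C) ok → licit
[vojvn.wi] — violates constraint 4: syllable 1 coda /jvn/ has 3 consonants (> 2) → illicit
[bun.bu] — violates constraint 2: contains banned sequence /nb/ → illicit
[su.gujr] — σ1 onset /s/, coda /∅/ ok; σ2 onset /g/, coda /jr/ (2C) ok → licit
Licit: [fusj], [su.gujr] → 2.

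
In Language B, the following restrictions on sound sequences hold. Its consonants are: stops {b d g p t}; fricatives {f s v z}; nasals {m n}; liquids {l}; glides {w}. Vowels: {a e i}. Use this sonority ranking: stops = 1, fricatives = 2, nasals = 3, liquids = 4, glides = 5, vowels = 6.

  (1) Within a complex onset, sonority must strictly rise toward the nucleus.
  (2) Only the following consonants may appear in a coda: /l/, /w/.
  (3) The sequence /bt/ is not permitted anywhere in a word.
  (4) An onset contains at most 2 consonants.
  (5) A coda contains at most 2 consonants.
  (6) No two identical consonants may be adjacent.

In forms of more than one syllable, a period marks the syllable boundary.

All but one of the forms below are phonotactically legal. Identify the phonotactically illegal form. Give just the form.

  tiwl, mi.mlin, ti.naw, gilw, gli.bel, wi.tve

mi.mlin

tiwl — σ1 onset /t/, coda /wl/ (2C) ok → phonotactically legal
mi.mlin — violates constraint 2: syllable 2 coda contains /n/, which is not a licensed coda consonant → phonotactically illegal
ti.naw — σ1 onset /t/, coda /∅/ ok; σ2 onset /n/, coda /w/ ok → phonotactically legal
gilw — σ1 onset /g/, coda /lw/ (2C) ok → phonotactically legal
gli.bel — σ1 onset /gl/ (1→4 rises), coda /∅/ ok; σ2 onset /b/, coda /l/ ok → phonotactically legal
wi.tve — σ1 onset /w/, coda /∅/ ok; σ2 onset /tv/ (1→2 rises), coda /∅/ ok → phonotactically legal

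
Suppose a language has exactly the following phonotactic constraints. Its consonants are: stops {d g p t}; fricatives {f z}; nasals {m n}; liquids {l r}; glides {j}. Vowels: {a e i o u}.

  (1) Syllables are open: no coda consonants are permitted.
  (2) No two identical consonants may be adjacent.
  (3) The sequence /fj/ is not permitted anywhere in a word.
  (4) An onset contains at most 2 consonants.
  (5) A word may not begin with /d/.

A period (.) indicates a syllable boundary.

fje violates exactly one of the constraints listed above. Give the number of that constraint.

fje: contains banned sequence /fj/.
This is a violation of constraint 3: "The sequence /fj/ is not permitted anywhere in a word."
The remaining constraints (1, 2, 4, 5) are satisfied.

3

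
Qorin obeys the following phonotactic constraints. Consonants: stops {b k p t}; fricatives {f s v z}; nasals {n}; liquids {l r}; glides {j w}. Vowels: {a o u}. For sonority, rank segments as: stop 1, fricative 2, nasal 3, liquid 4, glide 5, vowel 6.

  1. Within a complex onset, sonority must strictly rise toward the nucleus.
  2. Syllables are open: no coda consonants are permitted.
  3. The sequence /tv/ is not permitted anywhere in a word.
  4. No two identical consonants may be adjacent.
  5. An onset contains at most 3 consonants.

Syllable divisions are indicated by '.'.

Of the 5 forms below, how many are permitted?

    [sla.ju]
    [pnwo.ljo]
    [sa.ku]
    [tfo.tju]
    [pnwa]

[sla.ju] — σ1 onset /sl/ (2→4 rises), coda /∅/ ok; σ2 onset /j/, coda /∅/ ok → permitted
[pnwo.ljo] — σ1 onset /pnw/ (1→3→5 rises), coda /∅/ ok; σ2 onset /lj/ (4→5 rises), coda /∅/ ok → permitted
[sa.ku] — σ1 onset /s/, coda /∅/ ok; σ2 onset /k/, coda /∅/ ok → permitted
[tfo.tju] — σ1 onset /tf/ (1→2 rises), coda /∅/ ok; σ2 onset /tj/ (1→5 rises), coda /∅/ ok → permitted
[pnwa] — σ1 onset /pnw/ (1→3→5 rises), coda /∅/ ok → permitted
Permitted: [sla.ju], [pnwo.ljo], [sa.ku], [tfo.tju], [pnwa] → 5.

5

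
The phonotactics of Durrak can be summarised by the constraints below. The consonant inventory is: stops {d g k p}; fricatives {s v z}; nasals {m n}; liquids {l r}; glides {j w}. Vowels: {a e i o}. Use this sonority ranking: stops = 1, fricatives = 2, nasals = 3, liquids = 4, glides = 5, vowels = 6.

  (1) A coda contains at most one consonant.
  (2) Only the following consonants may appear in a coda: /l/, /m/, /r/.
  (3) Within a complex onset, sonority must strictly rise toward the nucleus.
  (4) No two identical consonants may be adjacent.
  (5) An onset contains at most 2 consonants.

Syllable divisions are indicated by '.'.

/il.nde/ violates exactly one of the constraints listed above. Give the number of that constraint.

/il.nde/: syllable 2 onset /nd/: /n/ (nasal, 3) → /d/ (stop, 1) does not rise.
This is a violation of constraint 3: "Within a complex onset, sonority must strictly rise toward the nucleus."
The remaining constraints (1, 2, 4, 5) are satisfied.

3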